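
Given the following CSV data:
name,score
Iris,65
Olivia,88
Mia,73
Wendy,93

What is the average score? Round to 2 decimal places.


Scores: 65, 88, 73, 93
Sum = 319
Count = 4
Average = 319 / 4 = 79.75

ANSWER: 79.75


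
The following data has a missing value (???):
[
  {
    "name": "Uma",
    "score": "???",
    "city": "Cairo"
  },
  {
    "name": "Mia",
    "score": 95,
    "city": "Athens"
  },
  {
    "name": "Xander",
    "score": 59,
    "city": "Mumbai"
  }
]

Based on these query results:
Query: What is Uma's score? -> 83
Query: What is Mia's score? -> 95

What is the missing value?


The missing value is Uma's score
From query: Uma's score = 83

ANSWER: 83


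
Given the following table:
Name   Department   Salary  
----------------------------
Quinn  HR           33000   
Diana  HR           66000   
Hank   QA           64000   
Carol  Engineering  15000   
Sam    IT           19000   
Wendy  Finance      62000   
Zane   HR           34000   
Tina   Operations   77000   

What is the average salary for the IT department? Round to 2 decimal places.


IT department members:
  Sam: 19000
Sum = 19000
Count = 1
Average = 19000 / 1 = 19000.00

ANSWER: 19000.00


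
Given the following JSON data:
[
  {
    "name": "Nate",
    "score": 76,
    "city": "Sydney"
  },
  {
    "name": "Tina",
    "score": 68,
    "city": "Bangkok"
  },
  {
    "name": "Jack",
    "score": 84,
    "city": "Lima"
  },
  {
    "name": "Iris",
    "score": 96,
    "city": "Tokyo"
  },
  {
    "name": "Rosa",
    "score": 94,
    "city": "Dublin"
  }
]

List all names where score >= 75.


Filtering records where score >= 75:
  Nate (score=76) -> YES
  Tina (score=68) -> no
  Jack (score=84) -> YES
  Iris (score=96) -> YES
  Rosa (score=94) -> YES


ANSWER: Nate, Jack, Iris, Rosa


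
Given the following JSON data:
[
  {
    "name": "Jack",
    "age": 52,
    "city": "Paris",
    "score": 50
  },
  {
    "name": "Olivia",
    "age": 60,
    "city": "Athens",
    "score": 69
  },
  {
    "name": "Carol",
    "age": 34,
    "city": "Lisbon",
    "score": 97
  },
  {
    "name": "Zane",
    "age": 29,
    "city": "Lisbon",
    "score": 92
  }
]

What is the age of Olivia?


Looking up record where name = Olivia
Record index: 1
Field 'age' = 60

ANSWER: 60


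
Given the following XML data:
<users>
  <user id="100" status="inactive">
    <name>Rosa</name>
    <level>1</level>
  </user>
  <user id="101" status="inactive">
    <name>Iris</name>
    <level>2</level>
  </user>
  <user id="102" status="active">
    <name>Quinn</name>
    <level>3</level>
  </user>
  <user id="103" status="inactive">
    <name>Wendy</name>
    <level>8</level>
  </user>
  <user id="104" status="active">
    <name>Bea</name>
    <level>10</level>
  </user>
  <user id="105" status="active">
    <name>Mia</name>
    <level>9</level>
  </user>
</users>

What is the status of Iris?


Finding user with name = Iris
user id="101" status="inactive"

ANSWER: inactive


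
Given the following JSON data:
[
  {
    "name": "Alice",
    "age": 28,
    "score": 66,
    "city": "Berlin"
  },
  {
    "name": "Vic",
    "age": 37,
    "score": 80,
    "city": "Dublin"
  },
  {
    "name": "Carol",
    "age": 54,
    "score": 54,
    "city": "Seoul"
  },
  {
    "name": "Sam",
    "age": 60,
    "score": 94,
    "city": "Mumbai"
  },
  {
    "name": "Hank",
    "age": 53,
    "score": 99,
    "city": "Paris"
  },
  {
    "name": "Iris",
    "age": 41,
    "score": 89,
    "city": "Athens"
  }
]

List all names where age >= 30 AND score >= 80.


Checking both conditions:
  Alice (age=28, score=66) -> no
  Vic (age=37, score=80) -> YES
  Carol (age=54, score=54) -> no
  Sam (age=60, score=94) -> YES
  Hank (age=53, score=99) -> YES
  Iris (age=41, score=89) -> YES


ANSWER: Vic, Sam, Hank, Iris


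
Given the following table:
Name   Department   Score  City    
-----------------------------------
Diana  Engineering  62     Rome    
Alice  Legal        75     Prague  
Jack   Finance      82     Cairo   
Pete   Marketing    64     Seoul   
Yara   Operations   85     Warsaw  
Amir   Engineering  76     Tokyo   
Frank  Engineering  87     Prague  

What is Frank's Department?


Row 7: Frank
Department = Engineering

ANSWER: Engineering


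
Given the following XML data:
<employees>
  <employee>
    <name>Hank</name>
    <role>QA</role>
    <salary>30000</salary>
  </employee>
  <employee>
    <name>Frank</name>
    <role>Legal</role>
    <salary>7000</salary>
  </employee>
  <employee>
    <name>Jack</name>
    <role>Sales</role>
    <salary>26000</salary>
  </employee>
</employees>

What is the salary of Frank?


Searching for <employee> with <name>Frank</name>
Found at position 2
<salary>7000</salary>

ANSWER: 7000


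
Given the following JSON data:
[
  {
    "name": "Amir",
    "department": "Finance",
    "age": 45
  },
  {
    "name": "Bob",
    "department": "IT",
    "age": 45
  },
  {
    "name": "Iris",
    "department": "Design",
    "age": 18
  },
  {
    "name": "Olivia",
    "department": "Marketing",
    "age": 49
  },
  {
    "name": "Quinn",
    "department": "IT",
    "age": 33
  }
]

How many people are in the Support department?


Scanning records for department = Support
  No matches found
Count: 0

ANSWER: 0


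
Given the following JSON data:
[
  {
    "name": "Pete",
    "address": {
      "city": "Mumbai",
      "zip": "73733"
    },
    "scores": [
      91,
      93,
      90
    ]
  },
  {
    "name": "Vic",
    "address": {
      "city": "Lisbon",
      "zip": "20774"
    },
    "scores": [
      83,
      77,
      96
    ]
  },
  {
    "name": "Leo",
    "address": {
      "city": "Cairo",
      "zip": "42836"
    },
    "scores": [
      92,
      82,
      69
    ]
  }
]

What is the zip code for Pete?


Path: records[0].address.zip
Value: 73733

ANSWER: 73733


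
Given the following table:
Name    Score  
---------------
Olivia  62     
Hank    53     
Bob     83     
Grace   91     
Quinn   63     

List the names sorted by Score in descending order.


Sorting by Score (descending):
  Grace: 91
  Bob: 83
  Quinn: 63
  Olivia: 62
  Hank: 53


ANSWER: Grace, Bob, Quinn, Olivia, Hank


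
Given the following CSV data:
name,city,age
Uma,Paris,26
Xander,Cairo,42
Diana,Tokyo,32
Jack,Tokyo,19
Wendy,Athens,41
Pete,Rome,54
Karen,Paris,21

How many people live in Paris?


Scanning city column for 'Paris':
  Row 1: Uma -> MATCH
  Row 7: Karen -> MATCH
Total matches: 2

ANSWER: 2


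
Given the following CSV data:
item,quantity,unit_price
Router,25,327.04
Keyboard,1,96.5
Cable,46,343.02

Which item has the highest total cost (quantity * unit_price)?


Computing row totals:
  Router: 8176.0
  Keyboard: 96.5
  Cable: 15778.92
Maximum: Cable (15778.92)

ANSWER: Cable


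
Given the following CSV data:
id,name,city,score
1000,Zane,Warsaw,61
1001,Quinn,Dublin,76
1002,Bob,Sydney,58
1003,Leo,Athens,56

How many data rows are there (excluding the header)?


Counting rows (excluding header):
Header: id,name,city,score
Data rows: 4

ANSWER: 4


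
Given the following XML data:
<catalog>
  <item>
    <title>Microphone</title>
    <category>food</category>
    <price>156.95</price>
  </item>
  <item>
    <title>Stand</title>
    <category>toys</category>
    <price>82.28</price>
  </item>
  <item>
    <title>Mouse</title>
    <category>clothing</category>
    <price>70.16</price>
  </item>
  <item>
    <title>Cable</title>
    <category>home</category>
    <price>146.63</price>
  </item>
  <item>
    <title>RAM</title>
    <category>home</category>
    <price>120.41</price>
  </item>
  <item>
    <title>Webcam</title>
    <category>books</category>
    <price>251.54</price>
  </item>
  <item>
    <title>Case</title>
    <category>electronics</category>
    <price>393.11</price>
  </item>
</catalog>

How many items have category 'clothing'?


Scanning <item> elements for <category>clothing</category>:
  Item 3: Mouse -> MATCH
Count: 1

ANSWER: 1


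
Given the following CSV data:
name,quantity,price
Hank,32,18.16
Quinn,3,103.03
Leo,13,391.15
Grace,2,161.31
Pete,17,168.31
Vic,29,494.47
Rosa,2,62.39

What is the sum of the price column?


Values in 'price' column:
  Row 1: 18.16
  Row 2: 103.03
  Row 3: 391.15
  Row 4: 161.31
  Row 5: 168.31
  Row 6: 494.47
  Row 7: 62.39
Sum = 18.16 + 103.03 + 391.15 + 161.31 + 168.31 + 494.47 + 62.39 = 1398.82

ANSWER: 1398.82


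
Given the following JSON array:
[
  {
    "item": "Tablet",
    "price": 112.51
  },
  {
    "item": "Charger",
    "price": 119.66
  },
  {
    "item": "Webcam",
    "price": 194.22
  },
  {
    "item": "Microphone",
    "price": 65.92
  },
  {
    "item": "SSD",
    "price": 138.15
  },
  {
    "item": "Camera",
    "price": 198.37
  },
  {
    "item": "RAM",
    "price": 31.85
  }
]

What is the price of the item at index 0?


Array index 0 -> Tablet
price = 112.51

ANSWER: 112.51


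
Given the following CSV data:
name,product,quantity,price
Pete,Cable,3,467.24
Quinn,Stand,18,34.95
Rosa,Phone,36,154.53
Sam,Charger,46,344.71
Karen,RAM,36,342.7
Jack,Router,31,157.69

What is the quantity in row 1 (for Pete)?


Row 1: Pete
Column 'quantity' = 3

ANSWER: 3


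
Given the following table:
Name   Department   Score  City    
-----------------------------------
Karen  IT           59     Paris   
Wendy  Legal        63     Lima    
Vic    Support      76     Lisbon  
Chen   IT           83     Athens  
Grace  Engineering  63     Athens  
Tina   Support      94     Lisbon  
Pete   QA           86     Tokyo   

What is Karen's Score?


Row 1: Karen
Score = 59

ANSWER: 59


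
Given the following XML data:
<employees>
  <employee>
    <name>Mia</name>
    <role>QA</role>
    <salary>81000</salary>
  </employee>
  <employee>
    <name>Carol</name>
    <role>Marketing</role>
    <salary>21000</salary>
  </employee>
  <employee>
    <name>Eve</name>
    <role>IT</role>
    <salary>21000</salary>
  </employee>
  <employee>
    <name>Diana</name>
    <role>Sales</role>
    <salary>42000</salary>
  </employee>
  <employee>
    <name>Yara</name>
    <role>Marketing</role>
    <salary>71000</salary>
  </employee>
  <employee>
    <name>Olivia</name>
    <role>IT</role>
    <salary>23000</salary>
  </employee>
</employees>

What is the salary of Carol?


Searching for <employee> with <name>Carol</name>
Found at position 2
<salary>21000</salary>

ANSWER: 21000


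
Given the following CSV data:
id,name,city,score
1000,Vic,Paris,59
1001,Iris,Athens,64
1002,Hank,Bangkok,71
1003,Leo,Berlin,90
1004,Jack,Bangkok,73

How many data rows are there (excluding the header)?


Counting rows (excluding header):
Header: id,name,city,score
Data rows: 5

ANSWER: 5


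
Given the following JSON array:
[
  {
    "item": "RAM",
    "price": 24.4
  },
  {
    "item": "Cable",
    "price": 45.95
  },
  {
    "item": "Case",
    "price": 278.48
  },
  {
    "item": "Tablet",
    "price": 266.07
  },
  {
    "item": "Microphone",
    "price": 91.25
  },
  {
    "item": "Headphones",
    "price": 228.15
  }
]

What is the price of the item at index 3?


Array index 3 -> Tablet
price = 266.07

ANSWER: 266.07


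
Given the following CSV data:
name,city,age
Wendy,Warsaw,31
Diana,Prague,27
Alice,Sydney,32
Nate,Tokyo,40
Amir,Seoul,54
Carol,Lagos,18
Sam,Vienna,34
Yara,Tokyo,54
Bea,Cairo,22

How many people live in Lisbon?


Scanning city column for 'Lisbon':
Total matches: 0

ANSWER: 0


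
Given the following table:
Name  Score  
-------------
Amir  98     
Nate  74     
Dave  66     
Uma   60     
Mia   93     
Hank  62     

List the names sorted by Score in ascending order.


Sorting by Score (ascending):
  Uma: 60
  Hank: 62
  Dave: 66
  Nate: 74
  Mia: 93
  Amir: 98


ANSWER: Uma, Hank, Dave, Nate, Mia, Amir


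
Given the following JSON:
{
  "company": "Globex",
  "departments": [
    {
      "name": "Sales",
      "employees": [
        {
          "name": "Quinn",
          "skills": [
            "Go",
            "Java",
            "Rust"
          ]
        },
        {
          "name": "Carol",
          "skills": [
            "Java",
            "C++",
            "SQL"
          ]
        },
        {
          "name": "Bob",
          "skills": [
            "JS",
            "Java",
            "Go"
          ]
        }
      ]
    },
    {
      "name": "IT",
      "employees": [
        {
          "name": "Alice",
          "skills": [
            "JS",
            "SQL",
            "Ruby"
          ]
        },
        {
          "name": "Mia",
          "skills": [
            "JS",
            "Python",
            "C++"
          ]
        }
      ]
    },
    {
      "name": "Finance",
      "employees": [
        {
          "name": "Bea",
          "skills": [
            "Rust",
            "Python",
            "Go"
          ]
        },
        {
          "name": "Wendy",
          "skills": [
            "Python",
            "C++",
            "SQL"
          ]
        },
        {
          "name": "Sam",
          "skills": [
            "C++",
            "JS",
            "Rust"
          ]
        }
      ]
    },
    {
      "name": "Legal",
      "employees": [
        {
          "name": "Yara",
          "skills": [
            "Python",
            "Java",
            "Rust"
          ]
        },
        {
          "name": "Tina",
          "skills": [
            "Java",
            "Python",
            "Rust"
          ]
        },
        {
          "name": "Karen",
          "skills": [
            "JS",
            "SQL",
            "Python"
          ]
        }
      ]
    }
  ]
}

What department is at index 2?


Path: departments[2].name
Value: Finance

ANSWER: Finance


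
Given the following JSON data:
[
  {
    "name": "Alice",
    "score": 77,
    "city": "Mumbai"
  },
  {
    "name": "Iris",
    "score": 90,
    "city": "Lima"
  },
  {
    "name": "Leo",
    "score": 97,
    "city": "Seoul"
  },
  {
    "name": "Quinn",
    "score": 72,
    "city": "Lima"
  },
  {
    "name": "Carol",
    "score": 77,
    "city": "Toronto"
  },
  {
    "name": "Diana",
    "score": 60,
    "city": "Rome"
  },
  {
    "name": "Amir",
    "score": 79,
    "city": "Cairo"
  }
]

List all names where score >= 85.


Filtering records where score >= 85:
  Alice (score=77) -> no
  Iris (score=90) -> YES
  Leo (score=97) -> YES
  Quinn (score=72) -> no
  Carol (score=77) -> no
  Diana (score=60) -> no
  Amir (score=79) -> no


ANSWER: Iris, Leo


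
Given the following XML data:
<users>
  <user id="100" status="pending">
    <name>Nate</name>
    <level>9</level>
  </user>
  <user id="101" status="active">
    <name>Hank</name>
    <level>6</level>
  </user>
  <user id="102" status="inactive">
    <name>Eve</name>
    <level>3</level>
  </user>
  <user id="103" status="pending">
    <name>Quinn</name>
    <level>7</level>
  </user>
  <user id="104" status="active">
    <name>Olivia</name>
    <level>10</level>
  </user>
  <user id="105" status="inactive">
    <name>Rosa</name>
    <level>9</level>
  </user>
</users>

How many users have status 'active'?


Counting users with status='active':
  Hank (id=101) -> MATCH
  Olivia (id=104) -> MATCH
Count: 2

ANSWER: 2


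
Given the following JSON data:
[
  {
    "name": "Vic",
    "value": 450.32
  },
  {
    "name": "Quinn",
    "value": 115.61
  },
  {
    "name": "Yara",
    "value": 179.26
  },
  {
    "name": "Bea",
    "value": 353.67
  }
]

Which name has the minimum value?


Comparing values:
  Vic: 450.32
  Quinn: 115.61
  Yara: 179.26
  Bea: 353.67
Minimum: Quinn (115.61)

ANSWER: Quinn


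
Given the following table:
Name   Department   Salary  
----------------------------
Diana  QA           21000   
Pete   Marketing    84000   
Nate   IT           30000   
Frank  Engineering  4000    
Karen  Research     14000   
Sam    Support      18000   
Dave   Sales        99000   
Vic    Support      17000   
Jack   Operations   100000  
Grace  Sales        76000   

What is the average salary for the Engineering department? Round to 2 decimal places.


Engineering department members:
  Frank: 4000
Sum = 4000
Count = 1
Average = 4000 / 1 = 4000.00

ANSWER: 4000.00


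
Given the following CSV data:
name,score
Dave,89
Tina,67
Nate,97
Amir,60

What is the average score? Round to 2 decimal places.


Scores: 89, 67, 97, 60
Sum = 313
Count = 4
Average = 313 / 4 = 78.25

ANSWER: 78.25


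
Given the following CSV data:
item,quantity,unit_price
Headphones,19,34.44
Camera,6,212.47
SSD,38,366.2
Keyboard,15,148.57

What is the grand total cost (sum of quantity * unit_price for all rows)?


Computing row totals:
  Headphones: 19 * 34.44 = 654.36
  Camera: 6 * 212.47 = 1274.82
  SSD: 38 * 366.2 = 13915.6
  Keyboard: 15 * 148.57 = 2228.55
Grand total = 654.36 + 1274.82 + 13915.6 + 2228.55 = 18073.33

ANSWER: 18073.33


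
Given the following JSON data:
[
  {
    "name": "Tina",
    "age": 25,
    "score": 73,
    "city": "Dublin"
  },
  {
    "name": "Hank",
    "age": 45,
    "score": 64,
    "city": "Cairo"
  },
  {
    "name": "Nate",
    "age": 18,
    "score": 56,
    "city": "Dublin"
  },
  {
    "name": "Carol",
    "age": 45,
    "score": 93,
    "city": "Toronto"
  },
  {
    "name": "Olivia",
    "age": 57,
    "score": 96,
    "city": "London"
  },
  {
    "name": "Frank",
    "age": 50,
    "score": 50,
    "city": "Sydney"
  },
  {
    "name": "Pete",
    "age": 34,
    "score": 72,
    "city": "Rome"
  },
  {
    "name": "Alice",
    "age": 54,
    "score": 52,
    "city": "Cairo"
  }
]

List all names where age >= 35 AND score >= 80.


Checking both conditions:
  Tina (age=25, score=73) -> no
  Hank (age=45, score=64) -> no
  Nate (age=18, score=56) -> no
  Carol (age=45, score=93) -> YES
  Olivia (age=57, score=96) -> YES
  Frank (age=50, score=50) -> no
  Pete (age=34, score=72) -> no
  Alice (age=54, score=52) -> no


ANSWER: Carol, Olivia


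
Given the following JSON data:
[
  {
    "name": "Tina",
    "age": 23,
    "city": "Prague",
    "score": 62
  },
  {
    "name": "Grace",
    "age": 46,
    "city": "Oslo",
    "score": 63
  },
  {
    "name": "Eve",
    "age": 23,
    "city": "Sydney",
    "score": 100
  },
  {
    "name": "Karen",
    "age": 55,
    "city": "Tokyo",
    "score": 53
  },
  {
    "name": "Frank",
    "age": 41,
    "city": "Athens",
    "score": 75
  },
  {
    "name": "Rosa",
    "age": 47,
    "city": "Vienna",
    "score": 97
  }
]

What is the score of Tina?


Looking up record where name = Tina
Record index: 0
Field 'score' = 62

ANSWER: 62


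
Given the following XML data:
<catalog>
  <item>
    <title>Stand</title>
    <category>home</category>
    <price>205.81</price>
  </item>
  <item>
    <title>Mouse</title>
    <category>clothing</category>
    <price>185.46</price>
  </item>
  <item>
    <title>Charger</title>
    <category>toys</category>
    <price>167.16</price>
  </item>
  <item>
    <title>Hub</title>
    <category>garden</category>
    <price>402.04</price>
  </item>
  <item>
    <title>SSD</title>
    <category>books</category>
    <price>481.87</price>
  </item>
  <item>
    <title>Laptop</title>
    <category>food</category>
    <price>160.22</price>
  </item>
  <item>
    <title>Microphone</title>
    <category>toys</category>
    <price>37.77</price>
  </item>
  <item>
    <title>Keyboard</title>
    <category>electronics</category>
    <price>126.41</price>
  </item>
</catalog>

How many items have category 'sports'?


Scanning <item> elements for <category>sports</category>:
Count: 0

ANSWER: 0


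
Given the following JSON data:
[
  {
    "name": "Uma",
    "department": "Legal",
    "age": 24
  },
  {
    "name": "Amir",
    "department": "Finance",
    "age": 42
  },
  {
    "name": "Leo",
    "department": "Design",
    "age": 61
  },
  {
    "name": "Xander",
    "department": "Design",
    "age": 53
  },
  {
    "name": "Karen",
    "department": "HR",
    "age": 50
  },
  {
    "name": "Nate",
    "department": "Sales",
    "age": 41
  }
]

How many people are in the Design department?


Scanning records for department = Design
  Record 2: Leo
  Record 3: Xander
Count: 2

ANSWER: 2


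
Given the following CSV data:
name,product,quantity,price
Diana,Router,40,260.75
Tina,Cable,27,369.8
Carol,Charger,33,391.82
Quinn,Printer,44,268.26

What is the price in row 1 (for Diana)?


Row 1: Diana
Column 'price' = 260.75

ANSWER: 260.75


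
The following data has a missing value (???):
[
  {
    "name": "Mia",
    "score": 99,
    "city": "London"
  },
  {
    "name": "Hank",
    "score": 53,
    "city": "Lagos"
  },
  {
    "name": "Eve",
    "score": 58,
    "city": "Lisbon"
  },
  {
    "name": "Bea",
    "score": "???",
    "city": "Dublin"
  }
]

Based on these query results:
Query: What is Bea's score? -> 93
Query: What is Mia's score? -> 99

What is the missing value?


The missing value is Bea's score
From query: Bea's score = 93

ANSWER: 93


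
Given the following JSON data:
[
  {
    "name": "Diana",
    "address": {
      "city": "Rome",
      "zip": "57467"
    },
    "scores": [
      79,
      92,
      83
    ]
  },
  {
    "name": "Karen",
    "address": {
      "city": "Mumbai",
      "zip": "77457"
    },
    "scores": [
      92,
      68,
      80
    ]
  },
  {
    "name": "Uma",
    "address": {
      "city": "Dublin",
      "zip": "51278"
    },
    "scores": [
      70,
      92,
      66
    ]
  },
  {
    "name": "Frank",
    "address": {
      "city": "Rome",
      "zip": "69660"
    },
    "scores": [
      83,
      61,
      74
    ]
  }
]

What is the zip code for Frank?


Path: records[3].address.zip
Value: 69660

ANSWER: 69660


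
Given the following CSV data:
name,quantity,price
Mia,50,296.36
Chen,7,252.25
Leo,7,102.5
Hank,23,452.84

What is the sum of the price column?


Values in 'price' column:
  Row 1: 296.36
  Row 2: 252.25
  Row 3: 102.5
  Row 4: 452.84
Sum = 296.36 + 252.25 + 102.5 + 452.84 = 1103.95

ANSWER: 1103.95


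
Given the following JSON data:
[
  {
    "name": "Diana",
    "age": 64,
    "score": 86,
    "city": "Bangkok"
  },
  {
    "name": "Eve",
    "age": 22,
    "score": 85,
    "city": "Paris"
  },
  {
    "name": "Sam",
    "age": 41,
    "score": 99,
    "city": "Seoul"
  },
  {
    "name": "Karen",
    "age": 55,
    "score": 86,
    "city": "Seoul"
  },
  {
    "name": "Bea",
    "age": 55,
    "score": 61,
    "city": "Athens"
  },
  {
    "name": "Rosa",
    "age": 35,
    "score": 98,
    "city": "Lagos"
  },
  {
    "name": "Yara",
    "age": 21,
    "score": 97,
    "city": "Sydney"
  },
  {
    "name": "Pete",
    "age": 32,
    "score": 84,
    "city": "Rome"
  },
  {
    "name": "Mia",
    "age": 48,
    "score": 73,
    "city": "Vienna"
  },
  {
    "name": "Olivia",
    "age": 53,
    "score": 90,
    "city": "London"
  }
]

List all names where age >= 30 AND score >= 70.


Checking both conditions:
  Diana (age=64, score=86) -> YES
  Eve (age=22, score=85) -> no
  Sam (age=41, score=99) -> YES
  Karen (age=55, score=86) -> YES
  Bea (age=55, score=61) -> no
  Rosa (age=35, score=98) -> YES
  Yara (age=21, score=97) -> no
  Pete (age=32, score=84) -> YES
  Mia (age=48, score=73) -> YES
  Olivia (age=53, score=90) -> YES


ANSWER: Diana, Sam, Karen, Rosa, Pete, Mia, Olivia


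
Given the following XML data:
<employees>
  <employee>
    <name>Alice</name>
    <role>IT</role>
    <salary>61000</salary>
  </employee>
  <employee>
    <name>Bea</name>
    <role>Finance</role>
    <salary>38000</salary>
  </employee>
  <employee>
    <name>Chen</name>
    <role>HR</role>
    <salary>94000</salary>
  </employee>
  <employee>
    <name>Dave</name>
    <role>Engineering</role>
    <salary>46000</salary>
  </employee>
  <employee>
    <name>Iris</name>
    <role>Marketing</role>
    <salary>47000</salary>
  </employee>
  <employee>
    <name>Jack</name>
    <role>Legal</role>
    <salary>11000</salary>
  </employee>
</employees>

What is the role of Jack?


Searching for <employee> with <name>Jack</name>
Found at position 6
<role>Legal</role>

ANSWER: Legal


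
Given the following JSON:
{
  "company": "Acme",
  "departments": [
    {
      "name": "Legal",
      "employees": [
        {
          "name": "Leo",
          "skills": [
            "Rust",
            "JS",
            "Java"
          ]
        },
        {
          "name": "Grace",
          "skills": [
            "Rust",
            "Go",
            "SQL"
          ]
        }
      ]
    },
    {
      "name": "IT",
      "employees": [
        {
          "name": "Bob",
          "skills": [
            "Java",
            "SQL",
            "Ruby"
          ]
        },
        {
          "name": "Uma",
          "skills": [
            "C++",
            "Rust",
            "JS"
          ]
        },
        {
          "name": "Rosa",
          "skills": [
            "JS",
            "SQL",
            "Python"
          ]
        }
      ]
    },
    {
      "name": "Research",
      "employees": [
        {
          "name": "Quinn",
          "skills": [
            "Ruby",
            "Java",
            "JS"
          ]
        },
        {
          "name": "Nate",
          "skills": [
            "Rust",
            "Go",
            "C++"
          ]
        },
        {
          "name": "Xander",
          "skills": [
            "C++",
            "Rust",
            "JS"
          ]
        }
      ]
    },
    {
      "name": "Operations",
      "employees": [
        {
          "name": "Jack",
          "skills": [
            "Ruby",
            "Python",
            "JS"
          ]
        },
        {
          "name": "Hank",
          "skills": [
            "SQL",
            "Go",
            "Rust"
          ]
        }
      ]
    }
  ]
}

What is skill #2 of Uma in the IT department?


Path: departments[1].employees[1].skills[1]
Value: Rust

ANSWER: Rust


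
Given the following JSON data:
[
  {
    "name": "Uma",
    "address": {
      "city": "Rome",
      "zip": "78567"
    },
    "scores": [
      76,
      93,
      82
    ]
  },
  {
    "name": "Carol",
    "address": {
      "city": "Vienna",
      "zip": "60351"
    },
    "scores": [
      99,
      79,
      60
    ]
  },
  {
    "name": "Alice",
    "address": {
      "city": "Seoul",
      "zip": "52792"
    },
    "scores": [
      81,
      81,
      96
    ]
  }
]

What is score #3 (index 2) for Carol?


Path: records[1].scores[2]
Value: 60

ANSWER: 60


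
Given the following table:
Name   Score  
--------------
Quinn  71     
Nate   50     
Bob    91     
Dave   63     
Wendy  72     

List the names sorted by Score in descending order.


Sorting by Score (descending):
  Bob: 91
  Wendy: 72
  Quinn: 71
  Dave: 63
  Nate: 50


ANSWER: Bob, Wendy, Quinn, Dave, Nate


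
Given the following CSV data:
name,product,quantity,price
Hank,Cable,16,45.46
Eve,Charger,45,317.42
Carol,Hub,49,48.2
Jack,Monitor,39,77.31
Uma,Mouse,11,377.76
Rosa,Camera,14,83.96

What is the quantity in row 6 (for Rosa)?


Row 6: Rosa
Column 'quantity' = 14

ANSWER: 14


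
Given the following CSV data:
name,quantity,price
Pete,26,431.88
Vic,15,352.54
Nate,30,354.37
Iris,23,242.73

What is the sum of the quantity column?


Values in 'quantity' column:
  Row 1: 26
  Row 2: 15
  Row 3: 30
  Row 4: 23
Sum = 26 + 15 + 30 + 23 = 94

ANSWER: 94


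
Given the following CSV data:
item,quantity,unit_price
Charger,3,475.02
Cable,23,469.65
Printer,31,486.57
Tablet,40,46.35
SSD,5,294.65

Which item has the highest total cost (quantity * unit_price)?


Computing row totals:
  Charger: 1425.06
  Cable: 10801.95
  Printer: 15083.67
  Tablet: 1854.0
  SSD: 1473.25
Maximum: Printer (15083.67)

ANSWER: Printer


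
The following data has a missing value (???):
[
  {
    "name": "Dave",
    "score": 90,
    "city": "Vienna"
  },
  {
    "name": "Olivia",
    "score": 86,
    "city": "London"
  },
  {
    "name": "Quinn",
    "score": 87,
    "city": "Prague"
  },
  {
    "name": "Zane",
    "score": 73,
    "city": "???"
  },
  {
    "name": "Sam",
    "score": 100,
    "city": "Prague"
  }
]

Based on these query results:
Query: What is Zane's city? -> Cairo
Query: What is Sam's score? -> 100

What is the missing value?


The missing value is Zane's city
From query: Zane's city = Cairo

ANSWER: Cairo


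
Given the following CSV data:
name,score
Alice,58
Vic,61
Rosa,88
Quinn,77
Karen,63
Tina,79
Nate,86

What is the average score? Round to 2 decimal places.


Scores: 58, 61, 88, 77, 63, 79, 86
Sum = 512
Count = 7
Average = 512 / 7 = 73.14

ANSWER: 73.14


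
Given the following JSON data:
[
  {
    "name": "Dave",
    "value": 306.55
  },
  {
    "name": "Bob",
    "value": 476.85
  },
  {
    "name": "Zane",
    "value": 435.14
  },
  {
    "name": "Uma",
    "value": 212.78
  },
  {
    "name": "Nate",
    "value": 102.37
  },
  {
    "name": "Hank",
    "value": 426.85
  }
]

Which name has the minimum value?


Comparing values:
  Dave: 306.55
  Bob: 476.85
  Zane: 435.14
  Uma: 212.78
  Nate: 102.37
  Hank: 426.85
Minimum: Nate (102.37)

ANSWER: Nate


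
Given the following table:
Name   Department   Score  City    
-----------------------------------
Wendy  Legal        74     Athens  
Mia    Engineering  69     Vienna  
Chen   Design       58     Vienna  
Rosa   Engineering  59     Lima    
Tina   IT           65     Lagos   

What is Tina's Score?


Row 5: Tina
Score = 65

ANSWER: 65


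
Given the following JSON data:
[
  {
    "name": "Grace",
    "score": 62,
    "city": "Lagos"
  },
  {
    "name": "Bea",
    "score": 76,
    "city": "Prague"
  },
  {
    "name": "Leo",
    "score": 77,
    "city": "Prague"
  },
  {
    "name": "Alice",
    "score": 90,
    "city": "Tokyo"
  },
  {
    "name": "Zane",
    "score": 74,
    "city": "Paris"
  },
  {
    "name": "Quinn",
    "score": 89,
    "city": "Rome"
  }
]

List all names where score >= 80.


Filtering records where score >= 80:
  Grace (score=62) -> no
  Bea (score=76) -> no
  Leo (score=77) -> no
  Alice (score=90) -> YES
  Zane (score=74) -> no
  Quinn (score=89) -> YES


ANSWER: Alice, Quinn


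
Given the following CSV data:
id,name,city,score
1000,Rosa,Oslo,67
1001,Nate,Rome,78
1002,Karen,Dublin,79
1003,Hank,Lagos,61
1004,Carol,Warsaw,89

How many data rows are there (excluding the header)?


Counting rows (excluding header):
Header: id,name,city,score
Data rows: 5

ANSWER: 5


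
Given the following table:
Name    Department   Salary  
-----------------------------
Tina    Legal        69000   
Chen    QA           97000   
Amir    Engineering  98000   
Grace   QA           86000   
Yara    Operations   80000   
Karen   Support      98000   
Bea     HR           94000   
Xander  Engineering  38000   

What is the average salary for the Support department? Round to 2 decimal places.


Support department members:
  Karen: 98000
Sum = 98000
Count = 1
Average = 98000 / 1 = 98000.00

ANSWER: 98000.00


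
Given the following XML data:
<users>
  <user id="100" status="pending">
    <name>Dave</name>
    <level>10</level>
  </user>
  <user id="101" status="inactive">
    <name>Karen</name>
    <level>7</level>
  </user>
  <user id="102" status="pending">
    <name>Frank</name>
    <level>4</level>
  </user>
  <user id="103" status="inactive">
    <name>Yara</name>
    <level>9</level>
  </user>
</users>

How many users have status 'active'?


Counting users with status='active':
Count: 0

ANSWER: 0


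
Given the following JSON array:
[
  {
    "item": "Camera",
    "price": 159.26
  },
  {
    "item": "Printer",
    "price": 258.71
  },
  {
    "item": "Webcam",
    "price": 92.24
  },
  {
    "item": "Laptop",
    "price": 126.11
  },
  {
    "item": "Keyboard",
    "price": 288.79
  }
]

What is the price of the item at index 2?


Array index 2 -> Webcam
price = 92.24

ANSWER: 92.24


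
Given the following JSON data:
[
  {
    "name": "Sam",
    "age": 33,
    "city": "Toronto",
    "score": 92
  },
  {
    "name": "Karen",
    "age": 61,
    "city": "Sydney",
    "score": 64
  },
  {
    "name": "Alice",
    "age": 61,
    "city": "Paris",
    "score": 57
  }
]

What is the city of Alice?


Looking up record where name = Alice
Record index: 2
Field 'city' = Paris

ANSWER: Paris


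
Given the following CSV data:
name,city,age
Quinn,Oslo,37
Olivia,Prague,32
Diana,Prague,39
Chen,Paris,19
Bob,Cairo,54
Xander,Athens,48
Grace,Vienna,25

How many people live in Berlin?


Scanning city column for 'Berlin':
Total matches: 0

ANSWER: 0


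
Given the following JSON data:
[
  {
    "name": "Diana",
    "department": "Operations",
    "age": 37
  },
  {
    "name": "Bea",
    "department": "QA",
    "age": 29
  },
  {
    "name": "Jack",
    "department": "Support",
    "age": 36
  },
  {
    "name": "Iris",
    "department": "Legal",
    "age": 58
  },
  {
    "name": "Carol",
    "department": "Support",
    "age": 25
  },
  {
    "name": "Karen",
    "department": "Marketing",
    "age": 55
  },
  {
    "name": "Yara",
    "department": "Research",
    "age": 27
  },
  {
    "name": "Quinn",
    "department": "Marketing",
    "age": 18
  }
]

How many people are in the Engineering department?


Scanning records for department = Engineering
  No matches found
Count: 0

ANSWER: 0


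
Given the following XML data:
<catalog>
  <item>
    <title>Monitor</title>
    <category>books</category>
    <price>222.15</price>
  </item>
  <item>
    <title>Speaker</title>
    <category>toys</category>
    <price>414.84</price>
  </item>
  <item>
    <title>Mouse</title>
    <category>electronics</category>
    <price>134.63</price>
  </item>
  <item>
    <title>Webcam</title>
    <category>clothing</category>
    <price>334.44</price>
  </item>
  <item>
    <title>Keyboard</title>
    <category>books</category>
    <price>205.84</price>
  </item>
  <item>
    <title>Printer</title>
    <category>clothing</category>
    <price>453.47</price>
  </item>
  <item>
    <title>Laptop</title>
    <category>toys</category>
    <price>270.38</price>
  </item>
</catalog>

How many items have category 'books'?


Scanning <item> elements for <category>books</category>:
  Item 1: Monitor -> MATCH
  Item 5: Keyboard -> MATCH
Count: 2

ANSWER: 2


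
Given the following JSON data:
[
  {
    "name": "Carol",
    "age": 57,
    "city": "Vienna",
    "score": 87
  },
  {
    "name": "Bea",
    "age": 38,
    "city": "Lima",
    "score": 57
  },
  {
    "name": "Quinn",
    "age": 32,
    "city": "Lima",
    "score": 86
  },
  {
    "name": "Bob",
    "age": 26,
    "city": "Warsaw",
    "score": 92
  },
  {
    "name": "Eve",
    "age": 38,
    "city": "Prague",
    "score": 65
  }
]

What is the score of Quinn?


Looking up record where name = Quinn
Record index: 2
Field 'score' = 86

ANSWER: 86


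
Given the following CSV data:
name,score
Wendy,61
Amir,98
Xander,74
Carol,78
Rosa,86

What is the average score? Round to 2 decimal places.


Scores: 61, 98, 74, 78, 86
Sum = 397
Count = 5
Average = 397 / 5 = 79.40

ANSWER: 79.40


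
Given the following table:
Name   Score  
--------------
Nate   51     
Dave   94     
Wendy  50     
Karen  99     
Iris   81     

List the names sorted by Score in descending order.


Sorting by Score (descending):
  Karen: 99
  Dave: 94
  Iris: 81
  Nate: 51
  Wendy: 50


ANSWER: Karen, Dave, Iris, Nate, Wendy


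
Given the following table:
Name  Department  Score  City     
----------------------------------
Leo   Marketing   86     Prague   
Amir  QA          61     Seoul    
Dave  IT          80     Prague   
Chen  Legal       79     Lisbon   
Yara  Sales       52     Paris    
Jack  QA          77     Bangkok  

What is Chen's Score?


Row 4: Chen
Score = 79

ANSWER: 79


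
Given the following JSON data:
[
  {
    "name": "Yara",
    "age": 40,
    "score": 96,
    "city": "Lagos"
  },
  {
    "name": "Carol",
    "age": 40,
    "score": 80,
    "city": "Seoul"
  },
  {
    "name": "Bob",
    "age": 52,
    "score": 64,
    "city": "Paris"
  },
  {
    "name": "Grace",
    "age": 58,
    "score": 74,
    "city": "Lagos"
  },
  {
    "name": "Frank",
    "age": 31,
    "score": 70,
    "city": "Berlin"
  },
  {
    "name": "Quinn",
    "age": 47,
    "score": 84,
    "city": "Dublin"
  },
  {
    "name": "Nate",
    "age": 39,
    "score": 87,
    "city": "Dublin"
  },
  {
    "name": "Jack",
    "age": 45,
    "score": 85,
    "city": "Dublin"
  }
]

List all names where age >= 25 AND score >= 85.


Checking both conditions:
  Yara (age=40, score=96) -> YES
  Carol (age=40, score=80) -> no
  Bob (age=52, score=64) -> no
  Grace (age=58, score=74) -> no
  Frank (age=31, score=70) -> no
  Quinn (age=47, score=84) -> no
  Nate (age=39, score=87) -> YES
  Jack (age=45, score=85) -> YES


ANSWER: Yara, Nate, Jack


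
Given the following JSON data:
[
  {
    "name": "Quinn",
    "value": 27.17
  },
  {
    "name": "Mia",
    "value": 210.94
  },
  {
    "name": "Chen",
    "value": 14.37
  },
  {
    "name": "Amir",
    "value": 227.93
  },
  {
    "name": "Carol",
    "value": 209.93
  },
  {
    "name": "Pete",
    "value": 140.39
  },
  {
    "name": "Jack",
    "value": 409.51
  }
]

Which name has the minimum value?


Comparing values:
  Quinn: 27.17
  Mia: 210.94
  Chen: 14.37
  Amir: 227.93
  Carol: 209.93
  Pete: 140.39
  Jack: 409.51
Minimum: Chen (14.37)

ANSWER: Chen


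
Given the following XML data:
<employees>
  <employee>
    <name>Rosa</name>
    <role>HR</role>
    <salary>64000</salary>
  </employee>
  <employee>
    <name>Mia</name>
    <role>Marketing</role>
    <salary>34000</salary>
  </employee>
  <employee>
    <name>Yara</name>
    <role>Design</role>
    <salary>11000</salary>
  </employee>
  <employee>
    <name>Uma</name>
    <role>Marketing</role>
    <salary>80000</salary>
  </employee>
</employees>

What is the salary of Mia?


Searching for <employee> with <name>Mia</name>
Found at position 2
<salary>34000</salary>

ANSWER: 34000


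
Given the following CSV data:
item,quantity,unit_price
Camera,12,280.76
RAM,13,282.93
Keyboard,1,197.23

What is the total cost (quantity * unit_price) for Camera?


Row: Camera
quantity = 12
unit_price = 280.76
total = 12 * 280.76 = 3369.12

ANSWER: 3369.12


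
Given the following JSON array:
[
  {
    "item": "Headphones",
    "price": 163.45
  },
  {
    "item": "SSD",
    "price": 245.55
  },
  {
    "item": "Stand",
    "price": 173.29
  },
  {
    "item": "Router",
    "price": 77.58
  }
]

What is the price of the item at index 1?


Array index 1 -> SSD
price = 245.55

ANSWER: 245.55


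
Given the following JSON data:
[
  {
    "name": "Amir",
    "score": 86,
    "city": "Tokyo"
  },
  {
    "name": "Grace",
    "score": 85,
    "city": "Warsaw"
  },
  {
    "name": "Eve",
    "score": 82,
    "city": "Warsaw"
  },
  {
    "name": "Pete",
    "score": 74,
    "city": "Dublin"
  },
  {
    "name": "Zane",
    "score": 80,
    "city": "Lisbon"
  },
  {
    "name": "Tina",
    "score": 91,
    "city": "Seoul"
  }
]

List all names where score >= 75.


Filtering records where score >= 75:
  Amir (score=86) -> YES
  Grace (score=85) -> YES
  Eve (score=82) -> YES
  Pete (score=74) -> no
  Zane (score=80) -> YES
  Tina (score=91) -> YES


ANSWER: Amir, Grace, Eve, Zane, Tina


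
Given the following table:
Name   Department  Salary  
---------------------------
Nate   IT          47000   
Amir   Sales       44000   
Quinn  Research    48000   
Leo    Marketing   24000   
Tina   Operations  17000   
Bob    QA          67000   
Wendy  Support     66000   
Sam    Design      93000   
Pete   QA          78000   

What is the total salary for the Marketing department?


Marketing department members:
  Leo: 24000
Total = 24000 = 24000

ANSWER: 24000


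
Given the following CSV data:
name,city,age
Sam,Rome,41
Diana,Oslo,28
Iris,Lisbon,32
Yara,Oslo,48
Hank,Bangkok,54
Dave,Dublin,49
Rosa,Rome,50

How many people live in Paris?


Scanning city column for 'Paris':
Total matches: 0

ANSWER: 0


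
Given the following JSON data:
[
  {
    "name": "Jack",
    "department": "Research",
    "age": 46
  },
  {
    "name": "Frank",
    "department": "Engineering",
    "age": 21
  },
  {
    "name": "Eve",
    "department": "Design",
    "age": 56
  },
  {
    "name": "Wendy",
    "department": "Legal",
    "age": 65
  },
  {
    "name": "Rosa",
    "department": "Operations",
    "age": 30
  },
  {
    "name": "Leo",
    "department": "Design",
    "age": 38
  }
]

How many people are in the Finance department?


Scanning records for department = Finance
  No matches found
Count: 0

ANSWER: 0
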